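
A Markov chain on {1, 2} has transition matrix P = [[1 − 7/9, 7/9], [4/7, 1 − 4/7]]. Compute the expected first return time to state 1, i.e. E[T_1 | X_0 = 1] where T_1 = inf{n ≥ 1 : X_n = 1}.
E[T_1 | X_0 = 1] = 1/π_1 = 85/36

For an irreducible recurrent Markov chain with stationary distribution π, E[T_i | X_0 = i] = 1/π_i (Kac's formula). Here π_1 = (4/7)/(7/9 + 4/7) = (4/7)/(85/63) = 36/85, so E[T_1 | X_0 = 1] = 1/π_1 = (7/9 + 4/7)/(4/7) = (85/63)/(4/7) = 85/36.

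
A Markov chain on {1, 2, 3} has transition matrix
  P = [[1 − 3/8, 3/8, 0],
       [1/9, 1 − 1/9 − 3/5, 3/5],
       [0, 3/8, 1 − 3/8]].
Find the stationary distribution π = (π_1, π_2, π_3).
π = (40/391, 135/391, 216/391)

This is a birth-death chain on three states, which satisfies detailed balance: π_1 · P_{12} = π_2 · P_{21} and π_2 · P_{23} = π_3 · P_{32}.
From π_1 · 3/8 = π_2 · 1/9: π_2/π_1 = (3/8)/(1/9) = 27/8.
From π_2 · 3/5 = π_3 · 3/8: π_3/π_2 = (3/5)/(3/8) = 8/5.
Take π_1 proportional to 1; then unnormalized π = (1, 27/8, 27/5). Normalize by dividing by the sum 391/40:
  π = (40/391, 135/391, 216/391).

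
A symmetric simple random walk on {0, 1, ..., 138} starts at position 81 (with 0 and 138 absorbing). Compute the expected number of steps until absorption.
E[τ | X_0 = 81] = 4617

Let v_k = E[τ | X_0 = k]. Boundary: v_0 = v_138 = 0. Recurrence: v_k = 1 + (v_{k-1} + v_{k+1})/2 for 1 ≤ k ≤ 137. The particular solution to v_k − (v_{k-1} + v_{k+1})/2 = 1 is v_k = −k^2. Adding homogeneous solution A + B k and matching boundaries gives v_k = k (138 − k). Substituting k = 81: v_81 = 81 · 57 = 4617.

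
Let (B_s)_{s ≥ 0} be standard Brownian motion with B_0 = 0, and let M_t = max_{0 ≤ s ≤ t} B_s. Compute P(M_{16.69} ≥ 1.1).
P(M_{16.69} ≥ 1.1) = 2·P(B_{16.69} ≥ 1.1) = 2(1 − Φ(1.1/√16.69)) ≈ 0.7877

By the reflection principle for Brownian motion, P(M_t ≥ a) = 2 · P(B_t ≥ a) for a ≥ 0. Since B_t ~ N(0, t), P(B_t ≥ 1.1) = 1 − Φ(1.1/√t) = 1 − Φ(1.1/√16.69) = 1 − Φ(0.2693). So
  P(M_{16.69} ≥ 1.1) = 2(1 − Φ(0.2693)) ≈ 0.7877.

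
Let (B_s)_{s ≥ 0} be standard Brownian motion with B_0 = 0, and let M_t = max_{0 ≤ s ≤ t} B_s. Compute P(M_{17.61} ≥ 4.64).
P(M_{17.61} ≥ 4.64) = 2·P(B_{17.61} ≥ 4.64) = 2(1 − Φ(4.64/√17.61)) ≈ 0.2689

By the reflection principle for Brownian motion, P(M_t ≥ a) = 2 · P(B_t ≥ a) for a ≥ 0. Since B_t ~ N(0, t), P(B_t ≥ 4.64) = 1 − Φ(4.64/√t) = 1 − Φ(4.64/√17.61) = 1 − Φ(1.1057). So
  P(M_{17.61} ≥ 4.64) = 2(1 − Φ(1.1057)) ≈ 0.2689.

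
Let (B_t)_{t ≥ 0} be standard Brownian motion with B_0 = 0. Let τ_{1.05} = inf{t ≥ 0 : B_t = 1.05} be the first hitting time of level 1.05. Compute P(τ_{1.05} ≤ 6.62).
P(τ_{1.05} ≤ 6.62) = 2(1 − Φ(1.05/√6.62)) = 2(1 − Φ(0.4081)) ≈ 0.6832

By the reflection principle for standard BM, P(τ_b ≤ t) = 2 · P(B_t ≥ b). Since B_t ~ N(0, t), P(B_t ≥ 1.05) = 1 − Φ(1.05/√t) = 1 − Φ(1.05/√6.62) = 1 − Φ(0.4081) ≈ 0.34160. Doubling: P(τ_{1.05} ≤ 6.62) ≈ 2 · 0.34160 = 0.68320 ≈ 0.6832.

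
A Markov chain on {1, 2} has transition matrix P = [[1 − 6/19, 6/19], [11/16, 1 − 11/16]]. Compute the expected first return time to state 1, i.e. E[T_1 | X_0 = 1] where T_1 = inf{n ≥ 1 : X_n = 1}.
E[T_1 | X_0 = 1] = 1/π_1 = 305/209

For an irreducible recurrent Markov chain with stationary distribution π, E[T_i | X_0 = i] = 1/π_i (Kac's formula). Here π_1 = (11/16)/(6/19 + 11/16) = (11/16)/(305/304) = 209/305, so E[T_1 | X_0 = 1] = 1/π_1 = (6/19 + 11/16)/(11/16) = (305/304)/(11/16) = 305/209.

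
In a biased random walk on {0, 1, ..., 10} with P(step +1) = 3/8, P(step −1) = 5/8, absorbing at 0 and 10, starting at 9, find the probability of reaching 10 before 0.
P(hit 10 before 0) = (1 − (5/3)^9) / (1 − (5/3)^10) = 2900163/4853288

Let u_k denote P(reach 10 before 0 | start at k). Boundary: u_0 = 0, u_10 = 1. Recurrence: u_k = 3/8·u_{k+1} + 5/8·u_{k-1} for 1 ≤ k ≤ 9. Try u_k = A + B·r^k with r = q/p = (5/8)/(3/8) = 5/3. Substitution satisfies the recurrence; boundary conditions give:
  u_k = (1 − r^k) / (1 − r^N) = (1 − (5/3)^9) / (1 − (5/3)^10) = 2900163/4853288.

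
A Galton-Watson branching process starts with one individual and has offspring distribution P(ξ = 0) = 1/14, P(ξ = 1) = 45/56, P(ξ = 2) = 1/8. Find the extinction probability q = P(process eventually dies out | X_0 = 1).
q = 4/7

The pgf is f(s) = 1/14 + 45/56·s + 1/8·s². The extinction probability q is the smallest fixed point of f in [0, 1]. Setting s = f(s):
  1/8·s² + (45/56 − 1)·s + 1/14 = 0
  1/8·s² − (1/14 + 1/8)·s + 1/14 = 0
which factors as (s − 1)·(1/8·s − 1/14) = 0, giving roots s = 1 and s = (1/14)/(1/8) = 4/7.
Mean offspring μ = 45/56 + 2·1/8 = 59/56 > 1 (supercritical), so q < 1. The extinction probability is the smaller root: q = (1/14)/(1/8) = 4/7.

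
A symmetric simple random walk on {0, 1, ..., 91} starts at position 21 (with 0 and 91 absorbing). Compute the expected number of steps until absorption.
E[τ | X_0 = 21] = 1470

Let v_k = E[τ | X_0 = k]. Boundary: v_0 = v_91 = 0. Recurrence: v_k = 1 + (v_{k-1} + v_{k+1})/2 for 1 ≤ k ≤ 90. The particular solution to v_k − (v_{k-1} + v_{k+1})/2 = 1 is v_k = −k^2. Adding homogeneous solution A + B k and matching boundaries gives v_k = k (91 − k). Substituting k = 21: v_21 = 21 · 70 = 1470.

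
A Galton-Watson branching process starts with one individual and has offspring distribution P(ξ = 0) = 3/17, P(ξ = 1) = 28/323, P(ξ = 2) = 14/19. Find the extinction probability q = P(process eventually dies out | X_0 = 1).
q = 57/238

The pgf is f(s) = 3/17 + 28/323·s + 14/19·s². The extinction probability q is the smallest fixed point of f in [0, 1]. Setting s = f(s):
  14/19·s² + (28/323 − 1)·s + 3/17 = 0
  14/19·s² − (3/17 + 14/19)·s + 3/17 = 0
which factors as (s − 1)·(14/19·s − 3/17) = 0, giving roots s = 1 and s = (3/17)/(14/19) = 57/238.
Mean offspring μ = 28/323 + 2·14/19 = 504/323 > 1 (supercritical), so q < 1. The extinction probability is the smaller root: q = (3/17)/(14/19) = 57/238.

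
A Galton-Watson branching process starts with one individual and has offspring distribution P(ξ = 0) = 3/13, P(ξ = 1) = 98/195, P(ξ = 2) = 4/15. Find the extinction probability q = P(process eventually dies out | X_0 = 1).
q = 45/52

The pgf is f(s) = 3/13 + 98/195·s + 4/15·s². The extinction probability q is the smallest fixed point of f in [0, 1]. Setting s = f(s):
  4/15·s² + (98/195 − 1)·s + 3/13 = 0
  4/15·s² − (3/13 + 4/15)·s + 3/13 = 0
which factors as (s − 1)·(4/15·s − 3/13) = 0, giving roots s = 1 and s = (3/13)/(4/15) = 45/52.
Mean offspring μ = 98/195 + 2·4/15 = 202/195 > 1 (supercritical), so q < 1. The extinction probability is the smaller root: q = (3/13)/(4/15) = 45/52.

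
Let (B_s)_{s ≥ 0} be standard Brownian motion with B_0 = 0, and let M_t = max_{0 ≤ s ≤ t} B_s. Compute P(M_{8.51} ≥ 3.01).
P(M_{8.51} ≥ 3.01) = 2·P(B_{8.51} ≥ 3.01) = 2(1 − Φ(3.01/√8.51)) ≈ 0.3022

By the reflection principle for Brownian motion, P(M_t ≥ a) = 2 · P(B_t ≥ a) for a ≥ 0. Since B_t ~ N(0, t), P(B_t ≥ 3.01) = 1 − Φ(3.01/√t) = 1 − Φ(3.01/√8.51) = 1 − Φ(1.0318). So
  P(M_{8.51} ≥ 3.01) = 2(1 − Φ(1.0318)) ≈ 0.3022.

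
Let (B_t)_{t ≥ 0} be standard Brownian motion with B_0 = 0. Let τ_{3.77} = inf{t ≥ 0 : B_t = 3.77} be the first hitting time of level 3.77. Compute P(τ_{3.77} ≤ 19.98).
P(τ_{3.77} ≤ 19.98) = 2(1 − Φ(3.77/√19.98)) = 2(1 − Φ(0.8434)) ≈ 0.3990

By the reflection principle for standard BM, P(τ_b ≤ t) = 2 · P(B_t ≥ b). Since B_t ~ N(0, t), P(B_t ≥ 3.77) = 1 − Φ(3.77/√t) = 1 − Φ(3.77/√19.98) = 1 − Φ(0.8434) ≈ 0.19950. Doubling: P(τ_{3.77} ≤ 19.98) ≈ 2 · 0.19950 = 0.39900 ≈ 0.3990.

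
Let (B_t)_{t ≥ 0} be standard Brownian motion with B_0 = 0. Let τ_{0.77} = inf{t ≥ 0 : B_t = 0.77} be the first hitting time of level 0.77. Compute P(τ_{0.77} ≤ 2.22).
P(τ_{0.77} ≤ 2.22) = 2(1 − Φ(0.77/√2.22)) = 2(1 − Φ(0.5168)) ≈ 0.6053

By the reflection principle for standard BM, P(τ_b ≤ t) = 2 · P(B_t ≥ b). Since B_t ~ N(0, t), P(B_t ≥ 0.77) = 1 − Φ(0.77/√t) = 1 − Φ(0.77/√2.22) = 1 − Φ(0.5168) ≈ 0.30265. Doubling: P(τ_{0.77} ≤ 2.22) ≈ 2 · 0.30265 = 0.60530 ≈ 0.6053.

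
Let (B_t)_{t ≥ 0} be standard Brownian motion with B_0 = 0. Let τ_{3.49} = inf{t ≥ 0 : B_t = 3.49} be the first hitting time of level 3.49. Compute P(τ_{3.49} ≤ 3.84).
P(τ_{3.49} ≤ 3.84) = 2(1 − Φ(3.49/√3.84)) = 2(1 − Φ(1.7810)) ≈ 0.0749

By the reflection principle for standard BM, P(τ_b ≤ t) = 2 · P(B_t ≥ b). Since B_t ~ N(0, t), P(B_t ≥ 3.49) = 1 − Φ(3.49/√t) = 1 − Φ(3.49/√3.84) = 1 − Φ(1.7810) ≈ 0.03746. Doubling: P(τ_{3.49} ≤ 3.84) ≈ 2 · 0.03746 = 0.07492 ≈ 0.0749.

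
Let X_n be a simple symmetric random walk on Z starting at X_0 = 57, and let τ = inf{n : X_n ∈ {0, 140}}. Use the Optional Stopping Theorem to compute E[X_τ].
E[X_τ] = 57

X_n is a martingale and τ is a bounded-mean stopping time (indeed τ is finite a.s. with bounded expectation since the walk is in a bounded region). By the OST, E[X_τ] = E[X_0] = 57. Equivalently: E[X_τ] = 140 · P(hit 140 first) + 0 · P(hit 0 first) = 140 · (57/140) = 57.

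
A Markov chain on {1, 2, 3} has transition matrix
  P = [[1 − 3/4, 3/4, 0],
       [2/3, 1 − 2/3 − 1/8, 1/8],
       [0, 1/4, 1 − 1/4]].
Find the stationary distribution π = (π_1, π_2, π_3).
π = (16/43, 18/43, 9/43)

This is a birth-death chain on three states, which satisfies detailed balance: π_1 · P_{12} = π_2 · P_{21} and π_2 · P_{23} = π_3 · P_{32}.
From π_1 · 3/4 = π_2 · 2/3: π_2/π_1 = (3/4)/(2/3) = 9/8.
From π_2 · 1/8 = π_3 · 1/4: π_3/π_2 = (1/8)/(1/4) = 1/2.
Take π_1 proportional to 1; then unnormalized π = (1, 9/8, 9/16). Normalize by dividing by the sum 43/16:
  π = (16/43, 18/43, 9/43).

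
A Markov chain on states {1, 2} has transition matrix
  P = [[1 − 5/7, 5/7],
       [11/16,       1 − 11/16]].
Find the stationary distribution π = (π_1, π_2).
π_1 = 77/157, π_2 = 80/157

Solve πP = π with π_1 + π_2 = 1. From πP = π: π_1 · (1 − 5/7) + π_2 · 11/16 = π_1 ⇒ π_2 · 11/16 = π_1 · 5/7 ⇒ π_2/π_1 = (5/7)/(11/16) = 80/77. Together with π_1 + π_2 = 1:
  π_1 = (11/16)/(5/7 + 11/16) = (11/16)/(157/112) = 77/157,
  π_2 = (5/7)/(5/7 + 11/16) = (5/7)/(157/112) = 80/157.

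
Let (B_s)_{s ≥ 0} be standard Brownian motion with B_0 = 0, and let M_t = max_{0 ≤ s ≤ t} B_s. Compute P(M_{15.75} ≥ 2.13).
P(M_{15.75} ≥ 2.13) = 2·P(B_{15.75} ≥ 2.13) = 2(1 − Φ(2.13/√15.75)) ≈ 0.5915

By the reflection principle for Brownian motion, P(M_t ≥ a) = 2 · P(B_t ≥ a) for a ≥ 0. Since B_t ~ N(0, t), P(B_t ≥ 2.13) = 1 − Φ(2.13/√t) = 1 − Φ(2.13/√15.75) = 1 − Φ(0.5367). So
  P(M_{15.75} ≥ 2.13) = 2(1 − Φ(0.5367)) ≈ 0.5915.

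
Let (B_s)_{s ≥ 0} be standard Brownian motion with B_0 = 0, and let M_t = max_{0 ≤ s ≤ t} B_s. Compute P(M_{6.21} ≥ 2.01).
P(M_{6.21} ≥ 2.01) = 2·P(B_{6.21} ≥ 2.01) = 2(1 − Φ(2.01/√6.21)) ≈ 0.4199

By the reflection principle for Brownian motion, P(M_t ≥ a) = 2 · P(B_t ≥ a) for a ≥ 0. Since B_t ~ N(0, t), P(B_t ≥ 2.01) = 1 − Φ(2.01/√t) = 1 − Φ(2.01/√6.21) = 1 − Φ(0.8066). So
  P(M_{6.21} ≥ 2.01) = 2(1 − Φ(0.8066)) ≈ 0.4199.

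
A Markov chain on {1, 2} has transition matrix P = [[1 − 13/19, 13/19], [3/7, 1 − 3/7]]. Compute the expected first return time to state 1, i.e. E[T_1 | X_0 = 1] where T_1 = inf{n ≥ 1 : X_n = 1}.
E[T_1 | X_0 = 1] = 1/π_1 = 148/57

For an irreducible recurrent Markov chain with stationary distribution π, E[T_i | X_0 = i] = 1/π_i (Kac's formula). Here π_1 = (3/7)/(13/19 + 3/7) = (3/7)/(148/133) = 57/148, so E[T_1 | X_0 = 1] = 1/π_1 = (13/19 + 3/7)/(3/7) = (148/133)/(3/7) = 148/57.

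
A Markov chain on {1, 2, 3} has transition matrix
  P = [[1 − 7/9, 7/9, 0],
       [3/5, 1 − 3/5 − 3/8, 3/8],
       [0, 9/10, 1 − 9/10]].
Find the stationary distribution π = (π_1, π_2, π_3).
π = (324/919, 420/919, 175/919)

This is a birth-death chain on three states, which satisfies detailed balance: π_1 · P_{12} = π_2 · P_{21} and π_2 · P_{23} = π_3 · P_{32}.
From π_1 · 7/9 = π_2 · 3/5: π_2/π_1 = (7/9)/(3/5) = 35/27.
From π_2 · 3/8 = π_3 · 9/10: π_3/π_2 = (3/8)/(9/10) = 5/12.
Take π_1 proportional to 1; then unnormalized π = (1, 35/27, 175/324). Normalize by dividing by the sum 919/324:
  π = (324/919, 420/919, 175/919).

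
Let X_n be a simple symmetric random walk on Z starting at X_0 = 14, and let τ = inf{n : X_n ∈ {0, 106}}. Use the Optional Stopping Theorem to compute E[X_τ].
E[X_τ] = 14

X_n is a martingale and τ is a bounded-mean stopping time (indeed τ is finite a.s. with bounded expectation since the walk is in a bounded region). By the OST, E[X_τ] = E[X_0] = 14. Equivalently: E[X_τ] = 106 · P(hit 106 first) + 0 · P(hit 0 first) = 106 · (14/106) = 14.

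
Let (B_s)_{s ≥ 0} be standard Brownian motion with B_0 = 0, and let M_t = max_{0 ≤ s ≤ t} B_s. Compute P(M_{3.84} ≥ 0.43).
P(M_{3.84} ≥ 0.43) = 2·P(B_{3.84} ≥ 0.43) = 2(1 − Φ(0.43/√3.84)) ≈ 0.8263

By the reflection principle for Brownian motion, P(M_t ≥ a) = 2 · P(B_t ≥ a) for a ≥ 0. Since B_t ~ N(0, t), P(B_t ≥ 0.43) = 1 − Φ(0.43/√t) = 1 − Φ(0.43/√3.84) = 1 − Φ(0.2194). So
  P(M_{3.84} ≥ 0.43) = 2(1 − Φ(0.2194)) ≈ 0.8263.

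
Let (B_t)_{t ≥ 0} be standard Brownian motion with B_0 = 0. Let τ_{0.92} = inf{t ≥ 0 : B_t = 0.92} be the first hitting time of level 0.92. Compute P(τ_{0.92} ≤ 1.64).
P(τ_{0.92} ≤ 1.64) = 2(1 − Φ(0.92/√1.64)) = 2(1 − Φ(0.7184)) ≈ 0.4725

By the reflection principle for standard BM, P(τ_b ≤ t) = 2 · P(B_t ≥ b). Since B_t ~ N(0, t), P(B_t ≥ 0.92) = 1 − Φ(0.92/√t) = 1 − Φ(0.92/√1.64) = 1 − Φ(0.7184) ≈ 0.23626. Doubling: P(τ_{0.92} ≤ 1.64) ≈ 2 · 0.23626 = 0.47252 ≈ 0.4725.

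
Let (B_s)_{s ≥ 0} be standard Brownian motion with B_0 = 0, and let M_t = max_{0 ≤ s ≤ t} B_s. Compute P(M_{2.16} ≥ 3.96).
P(M_{2.16} ≥ 3.96) = 2·P(B_{2.16} ≥ 3.96) = 2(1 − Φ(3.96/√2.16)) ≈ 0.0071

By the reflection principle for Brownian motion, P(M_t ≥ a) = 2 · P(B_t ≥ a) for a ≥ 0. Since B_t ~ N(0, t), P(B_t ≥ 3.96) = 1 − Φ(3.96/√t) = 1 − Φ(3.96/√2.16) = 1 − Φ(2.6944). So
  P(M_{2.16} ≥ 3.96) = 2(1 − Φ(2.6944)) ≈ 0.0071.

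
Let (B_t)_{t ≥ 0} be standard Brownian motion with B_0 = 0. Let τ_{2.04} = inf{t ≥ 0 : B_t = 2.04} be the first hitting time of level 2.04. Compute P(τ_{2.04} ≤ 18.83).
P(τ_{2.04} ≤ 18.83) = 2(1 − Φ(2.04/√18.83)) = 2(1 − Φ(0.4701)) ≈ 0.6383

By the reflection principle for standard BM, P(τ_b ≤ t) = 2 · P(B_t ≥ b). Since B_t ~ N(0, t), P(B_t ≥ 2.04) = 1 − Φ(2.04/√t) = 1 − Φ(2.04/√18.83) = 1 − Φ(0.4701) ≈ 0.31914. Doubling: P(τ_{2.04} ≤ 18.83) ≈ 2 · 0.31914 = 0.63828 ≈ 0.6383.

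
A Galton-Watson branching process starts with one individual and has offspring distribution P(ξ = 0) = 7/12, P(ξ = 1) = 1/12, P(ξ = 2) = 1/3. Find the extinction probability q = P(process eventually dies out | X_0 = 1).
q = 1

Mean offspring μ = 0·7/12 + 1·1/12 + 2·1/3 = 3/4 ≤ 1. For μ ≤ 1 with offspring not concentrated at 1, the Galton-Watson process goes extinct almost surely, so q = 1.
(Algebraic check: The pgf is f(s) = 7/12 + 1/12·s + 1/3·s². The extinction probability q is the smallest fixed point of f in [0, 1]. Setting s = f(s):
  1/3·s² + (1/12 − 1)·s + 7/12 = 0
  1/3·s² − (7/12 + 1/3)·s + 7/12 = 0
which factors as (s − 1)·(1/3·s − 7/12) = 0, giving roots s = 1 and s = (7/12)/(1/3) = 7/4. Since 7/4 ≥ 1, the smallest root in [0, 1] is s = 1.)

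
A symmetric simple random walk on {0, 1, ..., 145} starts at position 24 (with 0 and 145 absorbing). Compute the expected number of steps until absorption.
E[τ | X_0 = 24] = 2904

Let v_k = E[τ | X_0 = k]. Boundary: v_0 = v_145 = 0. Recurrence: v_k = 1 + (v_{k-1} + v_{k+1})/2 for 1 ≤ k ≤ 144. The particular solution to v_k − (v_{k-1} + v_{k+1})/2 = 1 is v_k = −k^2. Adding homogeneous solution A + B k and matching boundaries gives v_k = k (145 − k). Substituting k = 24: v_24 = 24 · 121 = 2904.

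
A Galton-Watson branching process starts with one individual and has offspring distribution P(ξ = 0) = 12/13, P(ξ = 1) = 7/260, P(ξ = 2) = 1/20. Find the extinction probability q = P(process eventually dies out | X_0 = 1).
q = 1

Mean offspring μ = 0·12/13 + 1·7/260 + 2·1/20 = 33/260 ≤ 1. For μ ≤ 1 with offspring not concentrated at 1, the Galton-Watson process goes extinct almost surely, so q = 1.
(Algebraic check: The pgf is f(s) = 12/13 + 7/260·s + 1/20·s². The extinction probability q is the smallest fixed point of f in [0, 1]. Setting s = f(s):
  1/20·s² + (7/260 − 1)·s + 12/13 = 0
  1/20·s² − (12/13 + 1/20)·s + 12/13 = 0
which factors as (s − 1)·(1/20·s − 12/13) = 0, giving roots s = 1 and s = (12/13)/(1/20) = 240/13. Since 240/13 ≥ 1, the smallest root in [0, 1] is s = 1.)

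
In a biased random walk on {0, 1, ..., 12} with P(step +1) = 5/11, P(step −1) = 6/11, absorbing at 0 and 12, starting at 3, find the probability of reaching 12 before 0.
P(hit 12 before 0) = (1 − (6/5)^3) / (1 − (6/5)^12) = 1953125/21237821

Let u_k denote P(reach 12 before 0 | start at k). Boundary: u_0 = 0, u_12 = 1. Recurrence: u_k = 5/11·u_{k+1} + 6/11·u_{k-1} for 1 ≤ k ≤ 11. Try u_k = A + B·r^k with r = q/p = (6/11)/(5/11) = 6/5. Substitution satisfies the recurrence; boundary conditions give:
  u_k = (1 − r^k) / (1 − r^N) = (1 − (6/5)^3) / (1 − (6/5)^12) = 1953125/21237821.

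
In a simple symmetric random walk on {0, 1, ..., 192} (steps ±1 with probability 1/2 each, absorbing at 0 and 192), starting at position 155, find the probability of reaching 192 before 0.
P(hit 192 before 0) = 155/192

Let u_k = P(hit 192 before 0 | start at k). Then u_0 = 0, u_192 = 1, and u_k = u_{k-1}/2 + u_{k+1}/2 for 1 ≤ k ≤ 191. This harmonic recurrence is solved by u_k = k/192, giving u_155 = 155/192.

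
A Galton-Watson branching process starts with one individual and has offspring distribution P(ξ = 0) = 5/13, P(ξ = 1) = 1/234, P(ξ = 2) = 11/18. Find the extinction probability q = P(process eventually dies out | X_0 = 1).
q = 90/143

The pgf is f(s) = 5/13 + 1/234·s + 11/18·s². The extinction probability q is the smallest fixed point of f in [0, 1]. Setting s = f(s):
  11/18·s² + (1/234 − 1)·s + 5/13 = 0
  11/18·s² − (5/13 + 11/18)·s + 5/13 = 0
which factors as (s − 1)·(11/18·s − 5/13) = 0, giving roots s = 1 and s = (5/13)/(11/18) = 90/143.
Mean offspring μ = 1/234 + 2·11/18 = 287/234 > 1 (supercritical), so q < 1. The extinction probability is the smaller root: q = (5/13)/(11/18) = 90/143.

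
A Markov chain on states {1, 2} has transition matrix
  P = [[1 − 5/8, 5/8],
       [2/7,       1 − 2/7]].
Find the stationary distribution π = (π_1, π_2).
π_1 = 16/51, π_2 = 35/51

Solve πP = π with π_1 + π_2 = 1. From πP = π: π_1 · (1 − 5/8) + π_2 · 2/7 = π_1 ⇒ π_2 · 2/7 = π_1 · 5/8 ⇒ π_2/π_1 = (5/8)/(2/7) = 35/16. Together with π_1 + π_2 = 1:
  π_1 = (2/7)/(5/8 + 2/7) = (2/7)/(51/56) = 16/51,
  π_2 = (5/8)/(5/8 + 2/7) = (5/8)/(51/56) = 35/51.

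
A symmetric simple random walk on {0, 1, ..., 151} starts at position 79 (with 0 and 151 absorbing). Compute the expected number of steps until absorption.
E[τ | X_0 = 79] = 5688

Let v_k = E[τ | X_0 = k]. Boundary: v_0 = v_151 = 0. Recurrence: v_k = 1 + (v_{k-1} + v_{k+1})/2 for 1 ≤ k ≤ 150. The particular solution to v_k − (v_{k-1} + v_{k+1})/2 = 1 is v_k = −k^2. Adding homogeneous solution A + B k and matching boundaries gives v_k = k (151 − k). Substituting k = 79: v_79 = 79 · 72 = 5688.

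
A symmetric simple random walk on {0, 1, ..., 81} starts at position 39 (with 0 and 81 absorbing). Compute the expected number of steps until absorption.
E[τ | X_0 = 39] = 1638

Let v_k = E[τ | X_0 = k]. Boundary: v_0 = v_81 = 0. Recurrence: v_k = 1 + (v_{k-1} + v_{k+1})/2 for 1 ≤ k ≤ 80. The particular solution to v_k − (v_{k-1} + v_{k+1})/2 = 1 is v_k = −k^2. Adding homogeneous solution A + B k and matching boundaries gives v_k = k (81 − k). Substituting k = 39: v_39 = 39 · 42 = 1638.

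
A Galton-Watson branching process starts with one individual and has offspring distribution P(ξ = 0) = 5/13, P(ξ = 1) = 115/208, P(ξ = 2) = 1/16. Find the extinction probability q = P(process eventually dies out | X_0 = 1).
q = 1

Mean offspring μ = 0·5/13 + 1·115/208 + 2·1/16 = 141/208 ≤ 1. For μ ≤ 1 with offspring not concentrated at 1, the Galton-Watson process goes extinct almost surely, so q = 1.
(Algebraic check: The pgf is f(s) = 5/13 + 115/208·s + 1/16·s². The extinction probability q is the smallest fixed point of f in [0, 1]. Setting s = f(s):
  1/16·s² + (115/208 − 1)·s + 5/13 = 0
  1/16·s² − (5/13 + 1/16)·s + 5/13 = 0
which factors as (s − 1)·(1/16·s − 5/13) = 0, giving roots s = 1 and s = (5/13)/(1/16) = 80/13. Since 80/13 ≥ 1, the smallest root in [0, 1] is s = 1.)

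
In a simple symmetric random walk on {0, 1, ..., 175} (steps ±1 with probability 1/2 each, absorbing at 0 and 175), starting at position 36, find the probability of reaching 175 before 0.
P(hit 175 before 0) = 36/175

Let u_k = P(hit 175 before 0 | start at k). Then u_0 = 0, u_175 = 1, and u_k = u_{k-1}/2 + u_{k+1}/2 for 1 ≤ k ≤ 174. This harmonic recurrence is solved by u_k = k/175, giving u_36 = 36/175.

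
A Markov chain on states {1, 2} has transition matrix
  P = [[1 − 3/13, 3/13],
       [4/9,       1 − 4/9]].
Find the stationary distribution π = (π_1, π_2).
π_1 = 52/79, π_2 = 27/79

Solve πP = π with π_1 + π_2 = 1. From πP = π: π_1 · (1 − 3/13) + π_2 · 4/9 = π_1 ⇒ π_2 · 4/9 = π_1 · 3/13 ⇒ π_2/π_1 = (3/13)/(4/9) = 27/52. Together with π_1 + π_2 = 1:
  π_1 = (4/9)/(3/13 + 4/9) = (4/9)/(79/117) = 52/79,
  π_2 = (3/13)/(3/13 + 4/9) = (3/13)/(79/117) = 27/79.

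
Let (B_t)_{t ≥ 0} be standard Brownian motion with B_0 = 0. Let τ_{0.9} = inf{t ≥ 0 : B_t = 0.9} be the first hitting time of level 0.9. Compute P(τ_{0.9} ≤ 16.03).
P(τ_{0.9} ≤ 16.03) = 2(1 − Φ(0.9/√16.03)) = 2(1 − Φ(0.2248)) ≈ 0.8221

By the reflection principle for standard BM, P(τ_b ≤ t) = 2 · P(B_t ≥ b). Since B_t ~ N(0, t), P(B_t ≥ 0.9) = 1 − Φ(0.9/√t) = 1 − Φ(0.9/√16.03) = 1 − Φ(0.2248) ≈ 0.41107. Doubling: P(τ_{0.9} ≤ 16.03) ≈ 2 · 0.41107 = 0.82214 ≈ 0.8221.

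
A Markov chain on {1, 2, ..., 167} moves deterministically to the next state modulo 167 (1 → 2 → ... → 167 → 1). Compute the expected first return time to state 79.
E[T_79 | X_0 = 79] = 167

The chain cycles deterministically, so starting at state 79 it returns in exactly 167 steps. Equivalently, the stationary distribution is uniform π_j = 1/167 for every state j, so by Kac's formula E[T_79] = 1/π_79 = 167.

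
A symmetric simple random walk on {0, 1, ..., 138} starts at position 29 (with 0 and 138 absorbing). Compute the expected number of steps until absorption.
E[τ | X_0 = 29] = 3161

Let v_k = E[τ | X_0 = k]. Boundary: v_0 = v_138 = 0. Recurrence: v_k = 1 + (v_{k-1} + v_{k+1})/2 for 1 ≤ k ≤ 137. The particular solution to v_k − (v_{k-1} + v_{k+1})/2 = 1 is v_k = −k^2. Adding homogeneous solution A + B k and matching boundaries gives v_k = k (138 − k). Substituting k = 29: v_29 = 29 · 109 = 3161.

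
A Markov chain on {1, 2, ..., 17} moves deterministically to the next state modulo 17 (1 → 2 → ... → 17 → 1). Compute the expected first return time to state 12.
E[T_12 | X_0 = 12] = 17

The chain cycles deterministically, so starting at state 12 it returns in exactly 17 steps. Equivalently, the stationary distribution is uniform π_j = 1/17 for every state j, so by Kac's formula E[T_12] = 1/π_12 = 17.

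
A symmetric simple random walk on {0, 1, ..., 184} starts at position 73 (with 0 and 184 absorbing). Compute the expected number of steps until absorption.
E[τ | X_0 = 73] = 8103

Let v_k = E[τ | X_0 = k]. Boundary: v_0 = v_184 = 0. Recurrence: v_k = 1 + (v_{k-1} + v_{k+1})/2 for 1 ≤ k ≤ 183. The particular solution to v_k − (v_{k-1} + v_{k+1})/2 = 1 is v_k = −k^2. Adding homogeneous solution A + B k and matching boundaries gives v_k = k (184 − k). Substituting k = 73: v_73 = 73 · 111 = 8103.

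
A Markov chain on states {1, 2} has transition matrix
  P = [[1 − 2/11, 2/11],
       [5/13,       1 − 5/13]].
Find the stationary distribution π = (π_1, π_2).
π_1 = 55/81, π_2 = 26/81

Solve πP = π with π_1 + π_2 = 1. From πP = π: π_1 · (1 − 2/11) + π_2 · 5/13 = π_1 ⇒ π_2 · 5/13 = π_1 · 2/11 ⇒ π_2/π_1 = (2/11)/(5/13) = 26/55. Together with π_1 + π_2 = 1:
  π_1 = (5/13)/(2/11 + 5/13) = (5/13)/(81/143) = 55/81,
  π_2 = (2/11)/(2/11 + 5/13) = (2/11)/(81/143) = 26/81.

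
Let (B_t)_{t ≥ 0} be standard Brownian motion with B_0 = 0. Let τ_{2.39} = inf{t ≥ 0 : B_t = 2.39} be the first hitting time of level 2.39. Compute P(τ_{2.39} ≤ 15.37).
P(τ_{2.39} ≤ 15.37) = 2(1 − Φ(2.39/√15.37)) = 2(1 − Φ(0.6096)) ≈ 0.5421

By the reflection principle for standard BM, P(τ_b ≤ t) = 2 · P(B_t ≥ b). Since B_t ~ N(0, t), P(B_t ≥ 2.39) = 1 − Φ(2.39/√t) = 1 − Φ(2.39/√15.37) = 1 − Φ(0.6096) ≈ 0.27106. Doubling: P(τ_{2.39} ≤ 15.37) ≈ 2 · 0.27106 = 0.54212 ≈ 0.5421.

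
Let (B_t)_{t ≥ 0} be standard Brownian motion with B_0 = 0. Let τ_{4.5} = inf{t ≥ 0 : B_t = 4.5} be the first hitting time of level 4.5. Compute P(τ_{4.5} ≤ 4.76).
P(τ_{4.5} ≤ 4.76) = 2(1 − Φ(4.5/√4.76)) = 2(1 − Φ(2.0626)) ≈ 0.0392

By the reflection principle for standard BM, P(τ_b ≤ t) = 2 · P(B_t ≥ b). Since B_t ~ N(0, t), P(B_t ≥ 4.5) = 1 − Φ(4.5/√t) = 1 − Φ(4.5/√4.76) = 1 − Φ(2.0626) ≈ 0.01958. Doubling: P(τ_{4.5} ≤ 4.76) ≈ 2 · 0.01958 = 0.03916 ≈ 0.0392.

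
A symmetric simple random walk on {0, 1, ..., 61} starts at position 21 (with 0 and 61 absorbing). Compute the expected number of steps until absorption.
E[τ | X_0 = 21] = 840

Let v_k = E[τ | X_0 = k]. Boundary: v_0 = v_61 = 0. Recurrence: v_k = 1 + (v_{k-1} + v_{k+1})/2 for 1 ≤ k ≤ 60. The particular solution to v_k − (v_{k-1} + v_{k+1})/2 = 1 is v_k = −k^2. Adding homogeneous solution A + B k and matching boundaries gives v_k = k (61 − k). Substituting k = 21: v_21 = 21 · 40 = 840.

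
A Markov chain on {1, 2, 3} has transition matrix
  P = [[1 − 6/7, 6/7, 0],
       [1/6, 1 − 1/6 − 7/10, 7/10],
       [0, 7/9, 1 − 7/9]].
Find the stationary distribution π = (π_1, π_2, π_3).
π = (35/377, 180/377, 162/377)

This is a birth-death chain on three states, which satisfies detailed balance: π_1 · P_{12} = π_2 · P_{21} and π_2 · P_{23} = π_3 · P_{32}.
From π_1 · 6/7 = π_2 · 1/6: π_2/π_1 = (6/7)/(1/6) = 36/7.
From π_2 · 7/10 = π_3 · 7/9: π_3/π_2 = (7/10)/(7/9) = 9/10.
Take π_1 proportional to 1; then unnormalized π = (1, 36/7, 162/35). Normalize by dividing by the sum 377/35:
  π = (35/377, 180/377, 162/377).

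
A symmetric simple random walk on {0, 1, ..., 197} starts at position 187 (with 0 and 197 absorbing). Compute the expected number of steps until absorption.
E[τ | X_0 = 187] = 1870

Let v_k = E[τ | X_0 = k]. Boundary: v_0 = v_197 = 0. Recurrence: v_k = 1 + (v_{k-1} + v_{k+1})/2 for 1 ≤ k ≤ 196. The particular solution to v_k − (v_{k-1} + v_{k+1})/2 = 1 is v_k = −k^2. Adding homogeneous solution A + B k and matching boundaries gives v_k = k (197 − k). Substituting k = 187: v_187 = 187 · 10 = 1870.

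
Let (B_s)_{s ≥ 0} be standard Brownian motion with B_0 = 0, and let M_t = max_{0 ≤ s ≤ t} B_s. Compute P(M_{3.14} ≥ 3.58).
P(M_{3.14} ≥ 3.58) = 2·P(B_{3.14} ≥ 3.58) = 2(1 − Φ(3.58/√3.14)) ≈ 0.0434

By the reflection principle for Brownian motion, P(M_t ≥ a) = 2 · P(B_t ≥ a) for a ≥ 0. Since B_t ~ N(0, t), P(B_t ≥ 3.58) = 1 − Φ(3.58/√t) = 1 − Φ(3.58/√3.14) = 1 − Φ(2.0203). So
  P(M_{3.14} ≥ 3.58) = 2(1 − Φ(2.0203)) ≈ 0.0434.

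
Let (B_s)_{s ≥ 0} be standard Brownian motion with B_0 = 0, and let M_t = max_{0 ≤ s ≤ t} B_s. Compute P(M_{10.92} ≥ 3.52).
P(M_{10.92} ≥ 3.52) = 2·P(B_{10.92} ≥ 3.52) = 2(1 − Φ(3.52/√10.92)) ≈ 0.2868

By the reflection principle for Brownian motion, P(M_t ≥ a) = 2 · P(B_t ≥ a) for a ≥ 0. Since B_t ~ N(0, t), P(B_t ≥ 3.52) = 1 − Φ(3.52/√t) = 1 − Φ(3.52/√10.92) = 1 − Φ(1.0652). So
  P(M_{10.92} ≥ 3.52) = 2(1 − Φ(1.0652)) ≈ 0.2868.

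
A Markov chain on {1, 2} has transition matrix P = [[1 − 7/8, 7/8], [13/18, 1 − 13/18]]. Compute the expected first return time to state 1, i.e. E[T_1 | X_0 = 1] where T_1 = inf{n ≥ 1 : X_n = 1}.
E[T_1 | X_0 = 1] = 1/π_1 = 115/52

For an irreducible recurrent Markov chain with stationary distribution π, E[T_i | X_0 = i] = 1/π_i (Kac's formula). Here π_1 = (13/18)/(7/8 + 13/18) = (13/18)/(115/72) = 52/115, so E[T_1 | X_0 = 1] = 1/π_1 = (7/8 + 13/18)/(13/18) = (115/72)/(13/18) = 115/52.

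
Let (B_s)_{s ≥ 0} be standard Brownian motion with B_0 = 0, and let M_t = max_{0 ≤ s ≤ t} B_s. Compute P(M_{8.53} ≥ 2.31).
P(M_{8.53} ≥ 2.31) = 2·P(B_{8.53} ≥ 2.31) = 2(1 − Φ(2.31/√8.53)) ≈ 0.4290

By the reflection principle for Brownian motion, P(M_t ≥ a) = 2 · P(B_t ≥ a) for a ≥ 0. Since B_t ~ N(0, t), P(B_t ≥ 2.31) = 1 − Φ(2.31/√t) = 1 − Φ(2.31/√8.53) = 1 − Φ(0.7909). So
  P(M_{8.53} ≥ 2.31) = 2(1 − Φ(0.7909)) ≈ 0.4290.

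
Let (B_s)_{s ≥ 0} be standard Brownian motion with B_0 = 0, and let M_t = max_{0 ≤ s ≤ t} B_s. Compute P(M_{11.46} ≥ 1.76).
P(M_{11.46} ≥ 1.76) = 2·P(B_{11.46} ≥ 1.76) = 2(1 − Φ(1.76/√11.46)) ≈ 0.6031

By the reflection principle for Brownian motion, P(M_t ≥ a) = 2 · P(B_t ≥ a) for a ≥ 0. Since B_t ~ N(0, t), P(B_t ≥ 1.76) = 1 − Φ(1.76/√t) = 1 − Φ(1.76/√11.46) = 1 − Φ(0.5199). So
  P(M_{11.46} ≥ 1.76) = 2(1 − Φ(0.5199)) ≈ 0.6031.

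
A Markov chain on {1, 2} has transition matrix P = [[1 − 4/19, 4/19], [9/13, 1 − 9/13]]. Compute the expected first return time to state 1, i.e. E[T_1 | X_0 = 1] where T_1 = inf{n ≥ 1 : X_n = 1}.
E[T_1 | X_0 = 1] = 1/π_1 = 223/171

For an irreducible recurrent Markov chain with stationary distribution π, E[T_i | X_0 = i] = 1/π_i (Kac's formula). Here π_1 = (9/13)/(4/19 + 9/13) = (9/13)/(223/247) = 171/223, so E[T_1 | X_0 = 1] = 1/π_1 = (4/19 + 9/13)/(9/13) = (223/247)/(9/13) = 223/171.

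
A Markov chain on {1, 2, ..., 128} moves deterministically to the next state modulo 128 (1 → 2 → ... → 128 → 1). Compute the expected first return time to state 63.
E[T_63 | X_0 = 63] = 128

The chain cycles deterministically, so starting at state 63 it returns in exactly 128 steps. Equivalently, the stationary distribution is uniform π_j = 1/128 for every state j, so by Kac's formula E[T_63] = 1/π_63 = 128.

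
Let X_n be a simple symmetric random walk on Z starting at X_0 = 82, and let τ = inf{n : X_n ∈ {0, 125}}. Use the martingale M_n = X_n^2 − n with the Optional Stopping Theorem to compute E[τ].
E[τ] = 3526

M_n = X_n^2 − n is a martingale (since E[X_{n+1}^2 | F_n] = X_n^2 + 1). By OST (τ has finite mean in a bounded region), E[M_τ] = E[M_0] = X_0^2 − 0 = 82^2 = 6724. Also E[M_τ] = E[X_τ^2] − E[τ]. The walk exits at 0 or 125, with P(hit 125 first) = 82/125, so E[X_τ^2] = 125^2 · 82/125 + 0 = 10250. Thus E[τ] = E[X_τ^2] − E[M_τ] = 10250 − 6724 = 3526 = 82(125 − 82) = 3526.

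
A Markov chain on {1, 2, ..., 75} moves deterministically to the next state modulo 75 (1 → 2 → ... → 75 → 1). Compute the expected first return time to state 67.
E[T_67 | X_0 = 67] = 75

The chain cycles deterministically, so starting at state 67 it returns in exactly 75 steps. Equivalently, the stationary distribution is uniform π_j = 1/75 for every state j, so by Kac's formula E[T_67] = 1/π_67 = 75.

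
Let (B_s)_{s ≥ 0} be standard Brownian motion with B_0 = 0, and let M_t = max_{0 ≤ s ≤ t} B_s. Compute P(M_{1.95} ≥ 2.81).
P(M_{1.95} ≥ 2.81) = 2·P(B_{1.95} ≥ 2.81) = 2(1 − Φ(2.81/√1.95)) ≈ 0.0442

By the reflection principle for Brownian motion, P(M_t ≥ a) = 2 · P(B_t ≥ a) for a ≥ 0. Since B_t ~ N(0, t), P(B_t ≥ 2.81) = 1 − Φ(2.81/√t) = 1 − Φ(2.81/√1.95) = 1 − Φ(2.0123). So
  P(M_{1.95} ≥ 2.81) = 2(1 − Φ(2.0123)) ≈ 0.0442.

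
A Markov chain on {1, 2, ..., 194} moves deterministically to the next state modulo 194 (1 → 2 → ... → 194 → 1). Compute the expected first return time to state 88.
E[T_88 | X_0 = 88] = 194

The chain cycles deterministically, so starting at state 88 it returns in exactly 194 steps. Equivalently, the stationary distribution is uniform π_j = 1/194 for every state j, so by Kac's formula E[T_88] = 1/π_88 = 194.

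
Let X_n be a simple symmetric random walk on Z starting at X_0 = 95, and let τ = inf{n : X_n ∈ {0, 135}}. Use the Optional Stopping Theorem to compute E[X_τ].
E[X_τ] = 95

X_n is a martingale and τ is a bounded-mean stopping time (indeed τ is finite a.s. with bounded expectation since the walk is in a bounded region). By the OST, E[X_τ] = E[X_0] = 95. Equivalently: E[X_τ] = 135 · P(hit 135 first) + 0 · P(hit 0 first) = 135 · (95/135) = 95.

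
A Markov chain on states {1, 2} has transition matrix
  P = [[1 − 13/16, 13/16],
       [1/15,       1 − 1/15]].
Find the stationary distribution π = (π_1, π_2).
π_1 = 16/211, π_2 = 195/211

Solve πP = π with π_1 + π_2 = 1. From πP = π: π_1 · (1 − 13/16) + π_2 · 1/15 = π_1 ⇒ π_2 · 1/15 = π_1 · 13/16 ⇒ π_2/π_1 = (13/16)/(1/15) = 195/16. Together with π_1 + π_2 = 1:
  π_1 = (1/15)/(13/16 + 1/15) = (1/15)/(211/240) = 16/211,
  π_2 = (13/16)/(13/16 + 1/15) = (13/16)/(211/240) = 195/211.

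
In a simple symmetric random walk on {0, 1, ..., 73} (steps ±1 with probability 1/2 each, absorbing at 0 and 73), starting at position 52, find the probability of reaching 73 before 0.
P(hit 73 before 0) = 52/73

Let u_k = P(hit 73 before 0 | start at k). Then u_0 = 0, u_73 = 1, and u_k = u_{k-1}/2 + u_{k+1}/2 for 1 ≤ k ≤ 72. This harmonic recurrence is solved by u_k = k/73, giving u_52 = 52/73.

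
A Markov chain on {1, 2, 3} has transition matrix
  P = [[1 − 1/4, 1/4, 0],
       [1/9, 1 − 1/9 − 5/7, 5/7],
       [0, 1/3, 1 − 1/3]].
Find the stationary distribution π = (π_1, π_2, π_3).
π = (14/113, 63/226, 135/226)

This is a birth-death chain on three states, which satisfies detailed balance: π_1 · P_{12} = π_2 · P_{21} and π_2 · P_{23} = π_3 · P_{32}.
From π_1 · 1/4 = π_2 · 1/9: π_2/π_1 = (1/4)/(1/9) = 9/4.
From π_2 · 5/7 = π_3 · 1/3: π_3/π_2 = (5/7)/(1/3) = 15/7.
Take π_1 proportional to 1; then unnormalized π = (1, 9/4, 135/28). Normalize by dividing by the sum 113/14:
  π = (14/113, 63/226, 135/226).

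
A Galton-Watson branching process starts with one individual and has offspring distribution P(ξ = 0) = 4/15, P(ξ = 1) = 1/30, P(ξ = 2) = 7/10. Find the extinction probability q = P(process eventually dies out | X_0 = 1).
q = 8/21

The pgf is f(s) = 4/15 + 1/30·s + 7/10·s². The extinction probability q is the smallest fixed point of f in [0, 1]. Setting s = f(s):
  7/10·s² + (1/30 − 1)·s + 4/15 = 0
  7/10·s² − (4/15 + 7/10)·s + 4/15 = 0
which factors as (s − 1)·(7/10·s − 4/15) = 0, giving roots s = 1 and s = (4/15)/(7/10) = 8/21.
Mean offspring μ = 1/30 + 2·7/10 = 43/30 > 1 (supercritical), so q < 1. The extinction probability is the smaller root: q = (4/15)/(7/10) = 8/21.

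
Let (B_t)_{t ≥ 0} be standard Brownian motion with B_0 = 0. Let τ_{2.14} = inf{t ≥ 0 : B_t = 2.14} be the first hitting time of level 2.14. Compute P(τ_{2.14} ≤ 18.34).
P(τ_{2.14} ≤ 18.34) = 2(1 − Φ(2.14/√18.34)) = 2(1 − Φ(0.4997)) ≈ 0.6173

By the reflection principle for standard BM, P(τ_b ≤ t) = 2 · P(B_t ≥ b). Since B_t ~ N(0, t), P(B_t ≥ 2.14) = 1 − Φ(2.14/√t) = 1 − Φ(2.14/√18.34) = 1 − Φ(0.4997) ≈ 0.30864. Doubling: P(τ_{2.14} ≤ 18.34) ≈ 2 · 0.30864 = 0.61728 ≈ 0.6173.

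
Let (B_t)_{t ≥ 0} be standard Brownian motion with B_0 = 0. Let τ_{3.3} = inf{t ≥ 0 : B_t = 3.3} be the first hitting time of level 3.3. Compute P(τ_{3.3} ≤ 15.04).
P(τ_{3.3} ≤ 15.04) = 2(1 − Φ(3.3/√15.04)) = 2(1 − Φ(0.8509)) ≈ 0.3948

By the reflection principle for standard BM, P(τ_b ≤ t) = 2 · P(B_t ≥ b). Since B_t ~ N(0, t), P(B_t ≥ 3.3) = 1 − Φ(3.3/√t) = 1 − Φ(3.3/√15.04) = 1 − Φ(0.8509) ≈ 0.19741. Doubling: P(τ_{3.3} ≤ 15.04) ≈ 2 · 0.19741 = 0.39482 ≈ 0.3948.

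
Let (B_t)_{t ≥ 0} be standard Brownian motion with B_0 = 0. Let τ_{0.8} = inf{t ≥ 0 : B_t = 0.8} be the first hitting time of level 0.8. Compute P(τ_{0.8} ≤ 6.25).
P(τ_{0.8} ≤ 6.25) = 2(1 − Φ(0.8/√6.25)) = 2(1 − Φ(0.3200)) ≈ 0.7490

By the reflection principle for standard BM, P(τ_b ≤ t) = 2 · P(B_t ≥ b). Since B_t ~ N(0, t), P(B_t ≥ 0.8) = 1 − Φ(0.8/√t) = 1 − Φ(0.8/√6.25) = 1 − Φ(0.3200) ≈ 0.37448. Doubling: P(τ_{0.8} ≤ 6.25) ≈ 2 · 0.37448 = 0.74896 ≈ 0.7490.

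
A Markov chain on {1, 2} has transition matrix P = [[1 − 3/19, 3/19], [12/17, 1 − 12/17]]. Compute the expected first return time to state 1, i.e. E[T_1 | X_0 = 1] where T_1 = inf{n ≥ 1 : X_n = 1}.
E[T_1 | X_0 = 1] = 1/π_1 = 93/76

For an irreducible recurrent Markov chain with stationary distribution π, E[T_i | X_0 = i] = 1/π_i (Kac's formula). Here π_1 = (12/17)/(3/19 + 12/17) = (12/17)/(279/323) = 76/93, so E[T_1 | X_0 = 1] = 1/π_1 = (3/19 + 12/17)/(12/17) = (279/323)/(12/17) = 93/76.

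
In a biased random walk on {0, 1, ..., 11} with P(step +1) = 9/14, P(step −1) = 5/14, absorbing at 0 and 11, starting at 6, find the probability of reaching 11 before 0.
P(hit 11 before 0) = (1 − (5/9)^6) / (1 − (5/9)^11) = 7614604746/7833057871

Let u_k denote P(reach 11 before 0 | start at k). Boundary: u_0 = 0, u_11 = 1. Recurrence: u_k = 9/14·u_{k+1} + 5/14·u_{k-1} for 1 ≤ k ≤ 10. Try u_k = A + B·r^k with r = q/p = (5/14)/(9/14) = 5/9. Substitution satisfies the recurrence; boundary conditions give:
  u_k = (1 − r^k) / (1 − r^N) = (1 − (5/9)^6) / (1 − (5/9)^11) = 7614604746/7833057871.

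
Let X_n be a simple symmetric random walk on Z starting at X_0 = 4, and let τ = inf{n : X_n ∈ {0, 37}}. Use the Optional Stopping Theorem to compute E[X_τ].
E[X_τ] = 4

X_n is a martingale and τ is a bounded-mean stopping time (indeed τ is finite a.s. with bounded expectation since the walk is in a bounded region). By the OST, E[X_τ] = E[X_0] = 4. Equivalently: E[X_τ] = 37 · P(hit 37 first) + 0 · P(hit 0 first) = 37 · (4/37) = 4.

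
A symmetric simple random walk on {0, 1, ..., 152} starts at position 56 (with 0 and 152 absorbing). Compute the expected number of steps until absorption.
E[τ | X_0 = 56] = 5376

Let v_k = E[τ | X_0 = k]. Boundary: v_0 = v_152 = 0. Recurrence: v_k = 1 + (v_{k-1} + v_{k+1})/2 for 1 ≤ k ≤ 151. The particular solution to v_k − (v_{k-1} + v_{k+1})/2 = 1 is v_k = −k^2. Adding homogeneous solution A + B k and matching boundaries gives v_k = k (152 − k). Substituting k = 56: v_56 = 56 · 96 = 5376.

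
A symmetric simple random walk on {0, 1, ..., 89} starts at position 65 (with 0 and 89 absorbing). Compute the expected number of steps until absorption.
E[τ | X_0 = 65] = 1560

Let v_k = E[τ | X_0 = k]. Boundary: v_0 = v_89 = 0. Recurrence: v_k = 1 + (v_{k-1} + v_{k+1})/2 for 1 ≤ k ≤ 88. The particular solution to v_k − (v_{k-1} + v_{k+1})/2 = 1 is v_k = −k^2. Adding homogeneous solution A + B k and matching boundaries gives v_k = k (89 − k). Substituting k = 65: v_65 = 65 · 24 = 1560.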